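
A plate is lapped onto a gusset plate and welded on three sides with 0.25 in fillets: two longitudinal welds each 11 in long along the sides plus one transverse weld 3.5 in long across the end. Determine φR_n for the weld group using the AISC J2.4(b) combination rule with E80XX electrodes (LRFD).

E80XX → F_EXX = 80 ksi.
t_e = 0.707 × 0.25 = 0.1767 in.
R_nwl = 0.6 × 80 × 0.1767 × 22 = 186.6 kip (longitudinal, 2 welds).
R_nwt = 0.6 × 80 × 0.1767 × 3.5 = 29.69 kip (transverse, base value).
(i) R_nwl + R_nwt = 216.3 kip; (ii) 0.85 R_nwl + 1.5 R_nwt = 203.2 kip.
R_n = max = 216.3 kip [governs: (i)]; φR_n = 162.3 kip.

φR_n ≈ 162 kip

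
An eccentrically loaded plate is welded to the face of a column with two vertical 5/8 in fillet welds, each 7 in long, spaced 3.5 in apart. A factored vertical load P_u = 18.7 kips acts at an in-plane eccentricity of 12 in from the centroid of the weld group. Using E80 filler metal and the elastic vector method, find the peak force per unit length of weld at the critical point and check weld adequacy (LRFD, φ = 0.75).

E80XX → F_EXX = 80 ksi.
Total weld length L_w = 14 in. Treat welds as unit-width lines.
Polar moment about centroid: J = 2[d³/12 + d(b/2)²] = 2[7³/12 + 7×1.75²] = 100 in³.
Direct shear f_v = P/L_w = 18.7 / 14 = 1.336 kip/in (vertical).
Torsion M = P·e = 18.7 × 12 = 224.4 kip·in.
Critical point at (x, y) = (1.75, 3.5) from centroid. f_tx = M·y/J = 7.851 kip/in; f_ty = M·x/J = 3.925 kip/in.
Resultant f_max = √[f_tx² + (f_v + f_ty)²] = √[7.851² + (1.336 + 3.925)²] = 9.451 kip/in.
Capacity per unit length: φr_n = 0.75 × 0.6 × 80 × (0.707 × 0.625) = 15.91 kip/in.
9.451 ≤ 15.91 → adequate.

f_max ≈ 9.45 kip/in; adequate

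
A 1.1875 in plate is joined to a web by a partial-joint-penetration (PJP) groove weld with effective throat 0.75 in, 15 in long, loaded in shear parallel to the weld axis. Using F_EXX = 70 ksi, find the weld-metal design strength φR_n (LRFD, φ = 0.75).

φR_n ≈ 354 kips

Effective throat (given) t_e = 0.75 in.
A_we = 0.75 × 15 = 11.25 in².
F_nw = 0.6 F_EXX = 42 ksi.
φR_n = 0.75 × 42 × 11.25 = 354.4 kips.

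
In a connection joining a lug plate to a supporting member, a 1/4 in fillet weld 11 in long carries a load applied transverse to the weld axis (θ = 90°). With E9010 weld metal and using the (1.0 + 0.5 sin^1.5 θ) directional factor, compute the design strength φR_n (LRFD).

φR_n ≈ 118 kip

E90XX → F_EXX = 90 ksi.
t_e = 0.707 × 0.25 = 0.1767 in; A_we = 0.1767 × 11 = 1.944 in².
Directional factor: 1.0 + 0.5 sin^1.5(90°) = 1.5.
F_nw = 0.6 × 90 × 1.5 = 81 ksi.
φR_n = 0.75 × 81 × 1.944 = 118.1 kip.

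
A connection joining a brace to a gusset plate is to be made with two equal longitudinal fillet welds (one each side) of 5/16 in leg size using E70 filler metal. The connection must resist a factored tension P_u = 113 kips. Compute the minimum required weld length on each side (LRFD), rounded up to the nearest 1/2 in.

L = 8.5 in on each side

E70XX → F_EXX = 70 ksi.
Throat t_e = 0.707 × 0.3125 = 0.2209 in.
φr_n = 0.75 × 0.6 × 70 × 0.2209 = 6.96 kips/in.
L_req = P_u / φr_n = 113 / 6.96 = 16.24 in total.
Per side: 16.24 / 2 = 8.118 in.
Round up → use L = 8.5 in on each side.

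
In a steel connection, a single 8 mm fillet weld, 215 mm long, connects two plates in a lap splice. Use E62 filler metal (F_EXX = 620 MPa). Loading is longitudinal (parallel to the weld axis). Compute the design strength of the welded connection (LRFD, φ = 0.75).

φR_n ≈ 339 kN

Effective throat t_e = 0.707 × 8 = 5.656 mm.
Total length L = 215 mm; A_we = 5.656 × 215 = 1216 mm².
F_nw = 0.6 F_EXX = 0.6 × 620 = 372 MPa.
φR_n = 0.75 × 372 × 1216 × 10⁻³ = 339.3 kN.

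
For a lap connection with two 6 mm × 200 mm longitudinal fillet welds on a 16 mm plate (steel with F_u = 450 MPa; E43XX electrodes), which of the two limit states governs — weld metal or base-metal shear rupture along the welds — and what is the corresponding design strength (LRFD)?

E43XX → F_EXX = 430 MPa.
t_e = 0.707 × 6 = 4.242 mm; L = 400 mm.
Weld metal: φR_n = 0.75 × 0.6 × 430 × 4.242 × 400 × 10⁻³ = 328.3 kN.
Base metal (shear rupture): φR_n = 0.75 × 0.6 × 450 × 16 × 400 × 10⁻³ = 1296 kN.
Governing: weld metal.

φR_n ≈ 328 kN (weld metal governs)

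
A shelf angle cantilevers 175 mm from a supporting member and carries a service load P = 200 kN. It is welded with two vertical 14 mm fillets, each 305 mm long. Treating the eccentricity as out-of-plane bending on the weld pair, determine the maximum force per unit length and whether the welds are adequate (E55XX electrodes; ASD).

E55XX → F_EXX = 550 MPa.
L_w = 2 × 305 = 610 mm; section modulus (unit throat) S = 2 × L²/6 = 31010 mm².
Direct shear f_v = P/L_w = 200×10³/610 = 327.9 N/mm.
Moment M = P × e = 200×10³ × 175 = 35000000 N·mm; bending f_b = M/S = 1129 N/mm.
f_max = √(f_v² + f_b²) = √(327.9² + 1129²) = 1175 N/mm.
r_n/Ω = (1/2.0) × 0.6 × 550 × (0.707 × 14) = 1633 N/mm → adequate.

f_max ≈ 1180 N/mm; adequate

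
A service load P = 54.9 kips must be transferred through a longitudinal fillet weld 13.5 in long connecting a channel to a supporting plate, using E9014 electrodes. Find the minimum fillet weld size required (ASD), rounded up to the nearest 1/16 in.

w = 1/4 in

E90XX → F_EXX = 90 ksi.
Total weld length L = 13.5 in.
Required throat t_e = P × Ω / (0.6 F_EXX × L) = 54.9 × 2.0 / (0.6 × 90 × 13.5) = 0.1506 in.
Required leg w = t_e / 0.707 = 0.213 in → use 1/4 in.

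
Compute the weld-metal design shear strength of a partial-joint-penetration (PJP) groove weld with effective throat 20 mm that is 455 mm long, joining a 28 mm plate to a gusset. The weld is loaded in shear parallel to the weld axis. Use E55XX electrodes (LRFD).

φR_n ≈ 2250 kN

E55XX → F_EXX = 550 MPa.
Effective throat (given) t_e = 20 mm.
A_we = 20 × 455 = 9100 mm².
F_nw = 0.6 F_EXX = 330 MPa.
φR_n = 0.75 × 330 × 9100 × 10⁻³ = 2252 kN.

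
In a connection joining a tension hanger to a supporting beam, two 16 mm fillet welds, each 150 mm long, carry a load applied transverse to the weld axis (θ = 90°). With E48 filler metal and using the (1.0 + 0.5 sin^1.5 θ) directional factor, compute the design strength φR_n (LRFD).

φR_n ≈ 1100 kN

E48XX → F_EXX = 480 MPa.
t_e = 0.707 × 16 = 11.31 mm; A_we = 11.31 × 300 = 3394 mm².
Directional factor: 1.0 + 0.5 sin^1.5(90°) = 1.5.
F_nw = 0.6 × 480 × 1.5 = 432 MPa.
φR_n = 0.75 × 432 × 3394 × 10⁻³ = 1100 kN.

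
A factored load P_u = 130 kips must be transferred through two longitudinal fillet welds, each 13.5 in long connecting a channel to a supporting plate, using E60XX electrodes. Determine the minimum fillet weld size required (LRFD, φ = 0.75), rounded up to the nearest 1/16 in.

E60XX → F_EXX = 60 ksi.
Total weld length L = 27 in.
Required throat t_e = P_u / (φ × 0.6 F_EXX × L) = 130 / (0.75 × 0.6 × 60 × 27) = 0.1783 in.
Required leg w = t_e / 0.707 = 0.2522 in → use 5/16 in.

w = 5/16 in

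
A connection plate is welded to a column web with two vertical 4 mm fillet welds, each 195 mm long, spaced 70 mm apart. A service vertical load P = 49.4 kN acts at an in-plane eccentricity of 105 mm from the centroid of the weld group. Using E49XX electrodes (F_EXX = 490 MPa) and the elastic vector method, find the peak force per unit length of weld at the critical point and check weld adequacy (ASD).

f_max ≈ 376 N/mm; adequate

Total weld length L_w = 390 mm. Treat welds as unit-width lines.
Polar moment about centroid: J = 2[d³/12 + d(b/2)²] = 2[195³/12 + 195×35²] = 1714000 mm³.
Direct shear f_v = P/L_w = 49.4×10³ / 390 = 126.7 N/mm (vertical).
Torsion M = P·e = 49.4×10³ × 105 = 5187000 N·mm.
Critical point at (x, y) = (35, 97.5) from centroid. f_tx = M·y/J = 295.1 N/mm; f_ty = M·x/J = 105.9 N/mm.
Resultant f_max = √[f_tx² + (f_v + f_ty)²] = √[295.1² + (126.7 + 105.9)²] = 375.8 N/mm.
Capacity per unit length: r_n/Ω = (1/2.0) × 0.6 × 490 × (0.707 × 4) = 415.7 N/mm.
375.8 ≤ 415.7 → adequate.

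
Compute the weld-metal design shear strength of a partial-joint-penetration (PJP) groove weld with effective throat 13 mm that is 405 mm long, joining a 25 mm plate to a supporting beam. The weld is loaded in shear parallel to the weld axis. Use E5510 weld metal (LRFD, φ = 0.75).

E55XX → F_EXX = 550 MPa.
Effective throat (given) t_e = 13 mm.
A_we = 13 × 405 = 5265 mm².
F_nw = 0.6 F_EXX = 330 MPa.
φR_n = 0.75 × 330 × 5265 × 10⁻³ = 1303 kN.

φR_n ≈ 1300 kN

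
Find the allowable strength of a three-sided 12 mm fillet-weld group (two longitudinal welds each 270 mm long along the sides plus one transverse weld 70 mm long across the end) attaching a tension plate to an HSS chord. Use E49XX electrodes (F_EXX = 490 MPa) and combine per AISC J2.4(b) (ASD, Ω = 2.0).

t_e = 0.707 × 12 = 8.484 mm.
R_nwl = 0.6 × 490 × 8.484 × 540 × 10⁻³ = 1347 kN (longitudinal, 2 welds).
R_nwt = 0.6 × 490 × 8.484 × 70 × 10⁻³ = 174.6 kN (transverse, base value).
(i) R_nwl + R_nwt = 1522 kN; (ii) 0.85 R_nwl + 1.5 R_nwt = 1407 kN.
R_n = max = 1522 kN [governs: (i)]; R_n/Ω = 760.8 kN.

R_n/Ω ≈ 761 kN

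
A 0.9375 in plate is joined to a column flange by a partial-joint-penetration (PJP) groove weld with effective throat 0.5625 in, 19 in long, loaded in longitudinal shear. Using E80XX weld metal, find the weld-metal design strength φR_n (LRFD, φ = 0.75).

φR_n ≈ 385 kips

E80XX → F_EXX = 80 ksi.
Effective throat (given) t_e = 0.5625 in.
A_we = 0.5625 × 19 = 10.69 in².
F_nw = 0.6 F_EXX = 48 ksi.
φR_n = 0.75 × 48 × 10.69 = 384.8 kips.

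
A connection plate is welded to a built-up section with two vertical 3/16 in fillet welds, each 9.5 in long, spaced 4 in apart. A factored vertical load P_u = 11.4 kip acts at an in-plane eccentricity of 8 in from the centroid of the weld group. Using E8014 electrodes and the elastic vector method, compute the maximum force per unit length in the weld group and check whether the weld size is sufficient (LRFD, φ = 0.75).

f_max ≈ 2.44 kip/in; adequate

E80XX → F_EXX = 80 ksi.
Total weld length L_w = 19 in. Treat welds as unit-width lines.
Polar moment about centroid: J = 2[d³/12 + d(b/2)²] = 2[9.5³/12 + 9.5×2²] = 218.9 in³.
Direct shear f_v = P/L_w = 11.4 / 19 = 0.6 kip/in (vertical).
Torsion M = P·e = 11.4 × 8 = 91.2 kip·in.
Critical point at (x, y) = (2, 4.75) from centroid. f_tx = M·y/J = 1.979 kip/in; f_ty = M·x/J = 0.8333 kip/in.
Resultant f_max = √[f_tx² + (f_v + f_ty)²] = √[1.979² + (0.6 + 0.8333)²] = 2.444 kip/in.
Capacity per unit length: φr_n = 0.75 × 0.6 × 80 × (0.707 × 0.1875) = 4.772 kip/in.
2.444 ≤ 4.772 → adequate.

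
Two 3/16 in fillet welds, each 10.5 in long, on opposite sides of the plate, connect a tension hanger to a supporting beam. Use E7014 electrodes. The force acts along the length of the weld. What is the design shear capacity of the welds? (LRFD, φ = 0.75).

φR_n ≈ 87.7 kip

E70XX → F_EXX = 70 ksi.
Effective throat t_e = 0.707 × 0.1875 = 0.1326 in.
Total length L = 21 in; A_we = 0.1326 × 21 = 2.784 in².
F_nw = 0.6 F_EXX = 0.6 × 70 = 42 ksi.
φR_n = 0.75 × 42 × 2.784 = 87.69 kip.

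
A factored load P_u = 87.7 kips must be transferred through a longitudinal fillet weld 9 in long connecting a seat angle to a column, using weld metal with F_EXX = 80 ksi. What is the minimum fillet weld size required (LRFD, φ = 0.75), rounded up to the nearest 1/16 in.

Total weld length L = 9 in.
Required throat t_e = P_u / (φ × 0.6 F_EXX × L) = 87.7 / (0.75 × 0.6 × 80 × 9) = 0.2707 in.
Required leg w = t_e / 0.707 = 0.3829 in → use 7/16 in.

w = 7/16 in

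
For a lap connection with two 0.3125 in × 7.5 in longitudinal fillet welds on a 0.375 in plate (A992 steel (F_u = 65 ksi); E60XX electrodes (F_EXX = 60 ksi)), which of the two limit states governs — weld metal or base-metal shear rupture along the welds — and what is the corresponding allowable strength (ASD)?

R_n/Ω ≈ 59.7 kips (weld metal governs)

t_e = 0.707 × 0.3125 = 0.2209 in; L = 15 in.
Weld metal: R_n/Ω = (1/2.0) × 0.6 × 60 × 0.2209 × 15 = 59.65 kips.
Base metal (shear rupture): R_n/Ω = (1/2.0) × 0.6 × 65 × 0.375 × 15 = 109.7 kips.
Governing: weld metal.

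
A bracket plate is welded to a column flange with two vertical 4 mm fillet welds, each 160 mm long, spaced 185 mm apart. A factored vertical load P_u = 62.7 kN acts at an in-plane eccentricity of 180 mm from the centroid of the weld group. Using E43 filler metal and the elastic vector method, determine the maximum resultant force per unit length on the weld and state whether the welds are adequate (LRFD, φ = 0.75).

E43XX → F_EXX = 430 MPa.
Total weld length L_w = 320 mm. Treat welds as unit-width lines.
Polar moment about centroid: J = 2[d³/12 + d(b/2)²] = 2[160³/12 + 160×92.5²] = 3421000 mm³.
Direct shear f_v = P/L_w = 62.7×10³ / 320 = 195.9 N/mm (vertical).
Torsion M = P·e = 62.7×10³ × 180 = 11286000 N·mm.
Critical point at (x, y) = (92.5, 80) from centroid. f_tx = M·y/J = 263.9 N/mm; f_ty = M·x/J = 305.2 N/mm.
Resultant f_max = √[f_tx² + (f_v + f_ty)²] = √[263.9² + (195.9 + 305.2)²] = 566.4 N/mm.
Capacity per unit length: φr_n = 0.75 × 0.6 × 430 × (0.707 × 4) = 547.2 N/mm.
566.4 > 547.2 → NOT adequate.

f_max ≈ 566 N/mm; NOT adequate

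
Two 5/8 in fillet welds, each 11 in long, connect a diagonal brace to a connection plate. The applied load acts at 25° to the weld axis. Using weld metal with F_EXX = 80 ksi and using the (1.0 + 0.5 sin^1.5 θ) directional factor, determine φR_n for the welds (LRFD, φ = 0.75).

t_e = 0.707 × 0.625 = 0.4419 in; A_we = 0.4419 × 22 = 9.721 in².
Directional factor: 1.0 + 0.5 sin^1.5(25°) = 1.137.
F_nw = 0.6 × 80 × 1.137 = 54.59 ksi.
φR_n = 0.75 × 54.59 × 9.721 = 398 kip.

φR_n ≈ 398 kip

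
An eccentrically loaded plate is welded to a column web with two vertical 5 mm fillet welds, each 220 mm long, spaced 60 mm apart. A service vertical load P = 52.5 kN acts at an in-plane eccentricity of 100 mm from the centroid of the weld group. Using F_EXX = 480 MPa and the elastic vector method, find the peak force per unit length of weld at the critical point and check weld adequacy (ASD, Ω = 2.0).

Total weld length L_w = 440 mm. Treat welds as unit-width lines.
Polar moment about centroid: J = 2[d³/12 + d(b/2)²] = 2[220³/12 + 220×30²] = 2171000 mm³.
Direct shear f_v = P/L_w = 52.5×10³ / 440 = 119.3 N/mm (vertical).
Torsion M = P·e = 52.5×10³ × 100 = 5250000 N·mm.
Critical point at (x, y) = (30, 110) from centroid. f_tx = M·y/J = 266 N/mm; f_ty = M·x/J = 72.56 N/mm.
Resultant f_max = √[f_tx² + (f_v + f_ty)²] = √[266² + (119.3 + 72.56)²] = 328 N/mm.
Capacity per unit length: r_n/Ω = (1/2.0) × 0.6 × 480 × (0.707 × 5) = 509 N/mm.
328 ≤ 509 → adequate.

f_max ≈ 328 N/mm; adequate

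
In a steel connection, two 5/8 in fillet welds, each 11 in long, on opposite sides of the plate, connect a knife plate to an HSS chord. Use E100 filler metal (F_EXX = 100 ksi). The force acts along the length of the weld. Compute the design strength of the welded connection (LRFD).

Effective throat t_e = 0.707 × 0.625 = 0.4419 in.
Total length L = 22 in; A_we = 0.4419 × 22 = 9.721 in².
F_nw = 0.6 F_EXX = 0.6 × 100 = 60 ksi.
φR_n = 0.75 × 60 × 9.721 = 437.5 kips.

φR_n ≈ 437 kips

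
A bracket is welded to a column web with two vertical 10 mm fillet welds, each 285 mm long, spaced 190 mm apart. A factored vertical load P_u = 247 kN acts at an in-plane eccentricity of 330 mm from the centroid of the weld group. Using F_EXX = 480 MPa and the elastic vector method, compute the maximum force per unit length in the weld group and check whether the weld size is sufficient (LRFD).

f_max ≈ 1830 N/mm; NOT adequate

Total weld length L_w = 570 mm. Treat welds as unit-width lines.
Polar moment about centroid: J = 2[d³/12 + d(b/2)²] = 2[285³/12 + 285×95²] = 9002000 mm³.
Direct shear f_v = P/L_w = 247×10³ / 570 = 433.3 N/mm (vertical).
Torsion M = P·e = 247×10³ × 330 = 81510000 N·mm.
Critical point at (x, y) = (95, 142.5) from centroid. f_tx = M·y/J = 1290 N/mm; f_ty = M·x/J = 860.2 N/mm.
Resultant f_max = √[f_tx² + (f_v + f_ty)²] = √[1290² + (433.3 + 860.2)²] = 1827 N/mm.
Capacity per unit length: φr_n = 0.75 × 0.6 × 480 × (0.707 × 10) = 1527 N/mm.
1827 > 1527 → NOT adequate.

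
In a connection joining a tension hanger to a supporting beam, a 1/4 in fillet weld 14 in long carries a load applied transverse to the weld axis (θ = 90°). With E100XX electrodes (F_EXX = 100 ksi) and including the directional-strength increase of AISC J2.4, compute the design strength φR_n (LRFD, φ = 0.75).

t_e = 0.707 × 0.25 = 0.1767 in; A_we = 0.1767 × 14 = 2.474 in².
Directional factor: 1.0 + 0.5 sin^1.5(90°) = 1.5.
F_nw = 0.6 × 100 × 1.5 = 90 ksi.
φR_n = 0.75 × 90 × 2.474 = 167 kips.

φR_n ≈ 167 kips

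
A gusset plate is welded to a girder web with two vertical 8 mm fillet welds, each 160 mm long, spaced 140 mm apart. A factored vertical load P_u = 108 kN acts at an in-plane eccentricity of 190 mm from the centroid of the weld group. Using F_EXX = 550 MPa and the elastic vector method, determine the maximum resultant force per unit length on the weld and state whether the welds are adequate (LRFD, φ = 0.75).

Total weld length L_w = 320 mm. Treat welds as unit-width lines.
Polar moment about centroid: J = 2[d³/12 + d(b/2)²] = 2[160³/12 + 160×70²] = 2251000 mm³.
Direct shear f_v = P/L_w = 108×10³ / 320 = 337.5 N/mm (vertical).
Torsion M = P·e = 108×10³ × 190 = 20520000 N·mm.
Critical point at (x, y) = (70, 80) from centroid. f_tx = M·y/J = 729.4 N/mm; f_ty = M·x/J = 638.2 N/mm.
Resultant f_max = √[f_tx² + (f_v + f_ty)²] = √[729.4² + (337.5 + 638.2)²] = 1218 N/mm.
Capacity per unit length: φr_n = 0.75 × 0.6 × 550 × (0.707 × 8) = 1400 N/mm.
1218 ≤ 1400 → adequate.

f_max ≈ 1220 N/mm; adequate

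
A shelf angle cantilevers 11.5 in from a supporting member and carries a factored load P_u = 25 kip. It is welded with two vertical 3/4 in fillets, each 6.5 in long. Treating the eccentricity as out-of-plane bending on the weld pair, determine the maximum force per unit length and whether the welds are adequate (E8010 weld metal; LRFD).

E80XX → F_EXX = 80 ksi.
L_w = 2 × 6.5 = 13 in; section modulus (unit throat) S = 2 × L²/6 = 14.08 in².
Direct shear f_v = P/L_w = 25/13 = 1.923 kip/in.
Moment M = P × e = 25 × 11.5 = 287.5 kip·in; bending f_b = M/S = 20.41 kip/in.
f_max = √(f_v² + f_b²) = √(1.923² + 20.41²) = 20.5 kip/in.
φr_n = 0.75 × 0.6 × 80 × (0.707 × 0.75) = 19.09 kip/in → NOT adequate.

f_max ≈ 20.5 kip/in; NOT adequate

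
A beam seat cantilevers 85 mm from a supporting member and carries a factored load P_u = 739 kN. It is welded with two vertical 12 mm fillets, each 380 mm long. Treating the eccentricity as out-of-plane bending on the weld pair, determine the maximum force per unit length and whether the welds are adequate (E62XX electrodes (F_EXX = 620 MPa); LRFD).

f_max ≈ 1630 N/mm; adequate

L_w = 2 × 380 = 760 mm; section modulus (unit throat) S = 2 × L²/6 = 48130 mm².
Direct shear f_v = P/L_w = 739×10³/760 = 972.4 N/mm.
Moment M = P × e = 739×10³ × 85 = 62815000 N·mm; bending f_b = M/S = 1305 N/mm.
f_max = √(f_v² + f_b²) = √(972.4² + 1305²) = 1627 N/mm.
φr_n = 0.75 × 0.6 × 620 × (0.707 × 12) = 2367 N/mm → adequate.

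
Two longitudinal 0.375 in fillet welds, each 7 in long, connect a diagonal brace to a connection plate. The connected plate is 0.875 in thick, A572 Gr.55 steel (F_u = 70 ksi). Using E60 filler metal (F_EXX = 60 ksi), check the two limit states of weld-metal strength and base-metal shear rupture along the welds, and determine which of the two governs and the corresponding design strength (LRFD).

t_e = 0.707 × 0.375 = 0.2651 in; L = 14 in.
Weld metal: φR_n = 0.75 × 0.6 × 60 × 0.2651 × 14 = 100.2 kips.
Base metal (shear rupture): φR_n = 0.75 × 0.6 × 70 × 0.875 × 14 = 385.9 kips.
Governing: weld metal.

φR_n ≈ 100 kips (weld metal governs)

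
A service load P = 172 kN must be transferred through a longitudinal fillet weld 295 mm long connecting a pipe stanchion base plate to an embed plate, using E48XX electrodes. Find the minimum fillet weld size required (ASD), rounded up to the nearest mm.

w = 6 mm

E48XX → F_EXX = 480 MPa.
Total weld length L = 295 mm.
Required throat t_e = P × Ω / (0.6 F_EXX × L) = 172 × 2.0 / (0.6 × 480 × 295 × 10⁻³) = 4.049 mm.
Required leg w = t_e / 0.707 = 5.727 mm → use 6 mm.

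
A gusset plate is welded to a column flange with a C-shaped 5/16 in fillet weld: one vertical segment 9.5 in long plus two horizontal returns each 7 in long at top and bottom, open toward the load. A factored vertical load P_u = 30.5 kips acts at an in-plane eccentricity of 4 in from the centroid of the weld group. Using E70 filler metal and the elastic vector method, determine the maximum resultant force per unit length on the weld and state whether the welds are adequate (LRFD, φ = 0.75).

f_max ≈ 2.71 kip/in; adequate

E70XX → F_EXX = 70 ksi.
Total weld length L_w = 23.5 in. Treat welds as unit-width lines.
Centroid: x̄ = 2×7×3.5 / 23.5 = 2.085 in from the vertical weld.
Polar moment about centroid: J = I_x + I_y = [9.5³/12 + 2×7×4.75²] + [9.5×2.085² + 2(7³/12 + 7×1.415²)] = 513.8 in³.
Direct shear f_v = P/L_w = 30.5 / 23.5 = 1.298 kip/in (vertical).
Torsion M = P·e = 30.5 × 4 = 122 kip·in.
Critical point at (x, y) = (4.915, 4.75) from centroid. f_tx = M·y/J = 1.128 kip/in; f_ty = M·x/J = 1.167 kip/in.
Resultant f_max = √[f_tx² + (f_v + f_ty)²] = √[1.128² + (1.298 + 1.167)²] = 2.711 kip/in.
Capacity per unit length: φr_n = 0.75 × 0.6 × 70 × (0.707 × 0.3125) = 6.96 kip/in.
2.711 ≤ 6.96 → adequate.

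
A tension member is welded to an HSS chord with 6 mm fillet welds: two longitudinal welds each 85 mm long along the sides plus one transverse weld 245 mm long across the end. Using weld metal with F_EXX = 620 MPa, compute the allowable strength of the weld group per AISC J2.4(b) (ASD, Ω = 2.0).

R_n/Ω ≈ 404 kN

t_e = 0.707 × 6 = 4.242 mm.
R_nwl = 0.6 × 620 × 4.242 × 170 × 10⁻³ = 268.3 kN (longitudinal, 2 welds).
R_nwt = 0.6 × 620 × 4.242 × 245 × 10⁻³ = 386.6 kN (transverse, base value).
(i) R_nwl + R_nwt = 654.9 kN; (ii) 0.85 R_nwl + 1.5 R_nwt = 807.9 kN.
R_n = max = 807.9 kN [governs: (ii)]; R_n/Ω = 404 kN.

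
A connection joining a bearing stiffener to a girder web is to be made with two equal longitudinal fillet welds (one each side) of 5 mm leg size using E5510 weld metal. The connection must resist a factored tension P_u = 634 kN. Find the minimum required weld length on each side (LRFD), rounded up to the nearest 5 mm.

E55XX → F_EXX = 550 MPa.
Throat t_e = 0.707 × 5 = 3.535 mm.
φr_n = 0.75 × 0.6 × 550 × 3.535 × 10⁻³ = 0.8749 kN/mm.
L_req = P_u / φr_n = 634 / 0.8749 = 724.6 mm total.
Per side: 724.6 / 2 = 362.3 mm.
Round up → use L = 365 mm on each side.

L = 365 mm on each side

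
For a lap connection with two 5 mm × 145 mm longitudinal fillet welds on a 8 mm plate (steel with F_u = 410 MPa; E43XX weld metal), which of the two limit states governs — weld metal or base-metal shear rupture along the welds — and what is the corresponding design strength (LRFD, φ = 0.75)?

φR_n ≈ 198 kN (weld metal governs)

E43XX → F_EXX = 430 MPa.
t_e = 0.707 × 5 = 3.535 mm; L = 290 mm.
Weld metal: φR_n = 0.75 × 0.6 × 430 × 3.535 × 290 × 10⁻³ = 198.4 kN.
Base metal (shear rupture): φR_n = 0.75 × 0.6 × 410 × 8 × 290 × 10⁻³ = 428 kN.
Governing: weld metal.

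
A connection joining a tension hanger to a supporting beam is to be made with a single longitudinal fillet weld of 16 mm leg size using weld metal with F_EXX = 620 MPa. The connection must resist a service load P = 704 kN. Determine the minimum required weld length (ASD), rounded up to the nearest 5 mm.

Throat t_e = 0.707 × 16 = 11.31 mm.
r_n/Ω = (0.6 × 620 × 11.31) / 2.0 = 2104 N/mm = 2.104 kN/mm.
L_req = P / (r_n/Ω) = 704 / 2.104 = 334.6 mm total.
Round up → use L = 335 mm.

L = 335 mm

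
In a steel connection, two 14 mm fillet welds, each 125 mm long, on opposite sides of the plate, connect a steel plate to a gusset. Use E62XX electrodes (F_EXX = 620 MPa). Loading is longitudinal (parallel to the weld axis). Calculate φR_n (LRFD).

Effective throat t_e = 0.707 × 14 = 9.898 mm.
Total length L = 250 mm; A_we = 9.898 × 250 = 2474 mm².
F_nw = 0.6 F_EXX = 0.6 × 620 = 372 MPa.
φR_n = 0.75 × 372 × 2474 × 10⁻³ = 690.4 kN.

φR_n ≈ 690 kN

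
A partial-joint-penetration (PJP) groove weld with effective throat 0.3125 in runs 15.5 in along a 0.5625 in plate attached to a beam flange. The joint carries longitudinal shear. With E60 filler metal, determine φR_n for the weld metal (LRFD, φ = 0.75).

E60XX → F_EXX = 60 ksi.
Effective throat (given) t_e = 0.3125 in.
A_we = 0.3125 × 15.5 = 4.844 in².
F_nw = 0.6 F_EXX = 36 ksi.
φR_n = 0.75 × 36 × 4.844 = 130.8 kip.

φR_n ≈ 131 kip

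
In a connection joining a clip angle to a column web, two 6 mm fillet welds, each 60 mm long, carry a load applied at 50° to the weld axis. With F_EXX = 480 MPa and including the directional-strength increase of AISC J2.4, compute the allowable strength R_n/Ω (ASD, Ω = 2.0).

R_n/Ω ≈ 97.9 kN

t_e = 0.707 × 6 = 4.242 mm; A_we = 4.242 × 120 = 509 mm².
Directional factor: 1.0 + 0.5 sin^1.5(50°) = 1.335.
F_nw = 0.6 × 480 × 1.335 = 384.5 MPa.
R_n/Ω = (384.5 × 509) / 2.0 × 10⁻³ = 97.88 kN.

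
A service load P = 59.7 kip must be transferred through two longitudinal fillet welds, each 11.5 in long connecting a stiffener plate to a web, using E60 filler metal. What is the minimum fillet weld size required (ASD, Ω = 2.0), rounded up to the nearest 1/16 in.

w = 1/4 in

E60XX → F_EXX = 60 ksi.
Total weld length L = 23 in.
Required throat t_e = P × Ω / (0.6 F_EXX × L) = 59.7 × 2.0 / (0.6 × 60 × 23) = 0.1442 in.
Required leg w = t_e / 0.707 = 0.204 in → use 1/4 in.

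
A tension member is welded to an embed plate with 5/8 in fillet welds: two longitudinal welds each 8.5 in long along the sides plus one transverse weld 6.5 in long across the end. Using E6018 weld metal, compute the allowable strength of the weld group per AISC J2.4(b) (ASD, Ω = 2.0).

R_n/Ω ≈ 192 kips

E60XX → F_EXX = 60 ksi.
t_e = 0.707 × 0.625 = 0.4419 in.
R_nwl = 0.6 × 60 × 0.4419 × 17 = 270.4 kips (longitudinal, 2 welds).
R_nwt = 0.6 × 60 × 0.4419 × 6.5 = 103.4 kips (transverse, base value).
(i) R_nwl + R_nwt = 373.8 kips; (ii) 0.85 R_nwl + 1.5 R_nwt = 385 kips.
R_n = max = 385 kips [governs: (ii)]; R_n/Ω = 192.5 kips.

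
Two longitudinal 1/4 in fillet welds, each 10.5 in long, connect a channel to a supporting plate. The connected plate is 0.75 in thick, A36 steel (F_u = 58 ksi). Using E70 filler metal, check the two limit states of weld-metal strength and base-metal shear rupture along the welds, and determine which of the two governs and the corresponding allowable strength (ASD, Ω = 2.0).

R_n/Ω ≈ 77.9 kips (weld metal governs)

E70XX → F_EXX = 70 ksi.
t_e = 0.707 × 0.25 = 0.1767 in; L = 21 in.
Weld metal: R_n/Ω = (1/2.0) × 0.6 × 70 × 0.1767 × 21 = 77.95 kips.
Base metal (shear rupture): R_n/Ω = (1/2.0) × 0.6 × 58 × 0.75 × 21 = 274 kips.
Governing: weld metal.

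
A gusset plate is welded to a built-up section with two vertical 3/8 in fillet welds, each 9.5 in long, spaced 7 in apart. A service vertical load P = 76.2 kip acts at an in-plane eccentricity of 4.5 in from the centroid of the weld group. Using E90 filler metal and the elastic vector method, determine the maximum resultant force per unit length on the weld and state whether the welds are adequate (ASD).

E90XX → F_EXX = 90 ksi.
Total weld length L_w = 19 in. Treat welds as unit-width lines.
Polar moment about centroid: J = 2[d³/12 + d(b/2)²] = 2[9.5³/12 + 9.5×3.5²] = 375.6 in³.
Direct shear f_v = P/L_w = 76.2 / 19 = 4.011 kip/in (vertical).
Torsion M = P·e = 76.2 × 4.5 = 342.9 kip·in.
Critical point at (x, y) = (3.5, 4.75) from centroid. f_tx = M·y/J = 4.336 kip/in; f_ty = M·x/J = 3.195 kip/in.
Resultant f_max = √[f_tx² + (f_v + f_ty)²] = √[4.336² + (4.011 + 3.195)²] = 8.409 kip/in.
Capacity per unit length: r_n/Ω = (1/2.0) × 0.6 × 90 × (0.707 × 0.375) = 7.158 kip/in.
8.409 > 7.158 → NOT adequate.

f_max ≈ 8.41 kip/in; NOT adequate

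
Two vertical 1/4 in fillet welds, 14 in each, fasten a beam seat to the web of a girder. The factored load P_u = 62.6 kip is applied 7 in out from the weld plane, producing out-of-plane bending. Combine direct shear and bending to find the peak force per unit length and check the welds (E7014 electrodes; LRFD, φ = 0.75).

f_max ≈ 7.07 kip/in; NOT adequate

E70XX → F_EXX = 70 ksi.
L_w = 2 × 14 = 28 in; section modulus (unit throat) S = 2 × L²/6 = 65.33 in².
Direct shear f_v = P/L_w = 62.6/28 = 2.236 kip/in.
Moment M = P × e = 62.6 × 7 = 438.2 kip·in; bending f_b = M/S = 6.707 kip/in.
f_max = √(f_v² + f_b²) = √(2.236² + 6.707²) = 7.07 kip/in.
φr_n = 0.75 × 0.6 × 70 × (0.707 × 0.25) = 5.568 kip/in → NOT adequate.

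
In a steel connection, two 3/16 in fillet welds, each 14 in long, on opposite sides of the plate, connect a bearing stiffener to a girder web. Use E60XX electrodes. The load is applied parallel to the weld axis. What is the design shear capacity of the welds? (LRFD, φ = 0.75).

E60XX → F_EXX = 60 ksi.
Effective throat t_e = 0.707 × 0.1875 = 0.1326 in.
Total length L = 28 in; A_we = 0.1326 × 28 = 3.712 in².
F_nw = 0.6 F_EXX = 0.6 × 60 = 36 ksi.
φR_n = 0.75 × 36 × 3.712 = 100.2 kip.

φR_n ≈ 100 kip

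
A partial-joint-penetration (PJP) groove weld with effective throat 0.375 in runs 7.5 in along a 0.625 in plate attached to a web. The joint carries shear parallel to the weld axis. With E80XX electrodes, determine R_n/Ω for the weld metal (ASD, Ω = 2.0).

E80XX → F_EXX = 80 ksi.
Effective throat (given) t_e = 0.375 in.
A_we = 0.375 × 7.5 = 2.812 in².
F_nw = 0.6 F_EXX = 48 ksi.
R_n/Ω = (48 × 2.812) / 2.0 = 67.5 kip.

R_n/Ω ≈ 67.5 kip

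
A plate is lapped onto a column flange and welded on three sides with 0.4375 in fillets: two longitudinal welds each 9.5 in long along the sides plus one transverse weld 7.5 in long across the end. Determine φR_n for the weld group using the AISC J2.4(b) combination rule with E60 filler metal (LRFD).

E60XX → F_EXX = 60 ksi.
t_e = 0.707 × 0.4375 = 0.3093 in.
R_nwl = 0.6 × 60 × 0.3093 × 19 = 211.6 kips (longitudinal, 2 welds).
R_nwt = 0.6 × 60 × 0.3093 × 7.5 = 83.51 kips (transverse, base value).
(i) R_nwl + R_nwt = 295.1 kips; (ii) 0.85 R_nwl + 1.5 R_nwt = 305.1 kips.
R_n = max = 305.1 kips [governs: (ii)]; φR_n = 228.8 kips.

φR_n ≈ 229 kips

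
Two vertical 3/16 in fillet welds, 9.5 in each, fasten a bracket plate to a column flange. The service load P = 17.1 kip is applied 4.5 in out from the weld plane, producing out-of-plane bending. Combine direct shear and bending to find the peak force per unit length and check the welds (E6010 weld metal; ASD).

E60XX → F_EXX = 60 ksi.
L_w = 2 × 9.5 = 19 in; section modulus (unit throat) S = 2 × L²/6 = 30.08 in².
Direct shear f_v = P/L_w = 17.1/19 = 0.9 kip/in.
Moment M = P × e = 17.1 × 4.5 = 76.95 kip·in; bending f_b = M/S = 2.558 kip/in.
f_max = √(f_v² + f_b²) = √(0.9² + 2.558²) = 2.712 kip/in.
r_n/Ω = (1/2.0) × 0.6 × 60 × (0.707 × 0.1875) = 2.386 kip/in → NOT adequate.

f_max ≈ 2.71 kip/in; NOT adequate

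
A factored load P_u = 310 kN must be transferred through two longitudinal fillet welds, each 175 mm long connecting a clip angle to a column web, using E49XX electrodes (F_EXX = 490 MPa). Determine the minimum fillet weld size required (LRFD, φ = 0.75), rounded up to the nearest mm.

Total weld length L = 350 mm.
Required throat t_e = P_u / (φ × 0.6 F_EXX × L) = 310 / (0.75 × 0.6 × 490 × 350 × 10⁻³) = 4.017 mm.
Required leg w = t_e / 0.707 = 5.682 mm → use 6 mm.

w = 6 mm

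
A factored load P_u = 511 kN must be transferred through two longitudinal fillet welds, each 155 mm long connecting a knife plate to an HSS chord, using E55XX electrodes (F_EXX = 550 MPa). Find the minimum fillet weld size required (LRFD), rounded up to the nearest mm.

Total weld length L = 310 mm.
Required throat t_e = P_u / (φ × 0.6 F_EXX × L) = 511 / (0.75 × 0.6 × 550 × 310 × 10⁻³) = 6.66 mm.
Required leg w = t_e / 0.707 = 9.42 mm → use 10 mm.

w = 10 mm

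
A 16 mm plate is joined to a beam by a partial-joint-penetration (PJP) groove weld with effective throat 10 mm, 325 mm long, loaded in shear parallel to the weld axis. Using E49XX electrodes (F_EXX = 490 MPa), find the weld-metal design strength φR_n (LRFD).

φR_n ≈ 717 kN

Effective throat (given) t_e = 10 mm.
A_we = 10 × 325 = 3250 mm².
F_nw = 0.6 F_EXX = 294 MPa.
φR_n = 0.75 × 294 × 3250 × 10⁻³ = 716.6 kN.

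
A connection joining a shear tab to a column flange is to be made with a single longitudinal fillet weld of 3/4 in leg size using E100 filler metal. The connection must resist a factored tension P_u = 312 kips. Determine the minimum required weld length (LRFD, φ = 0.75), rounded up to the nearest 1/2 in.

E100XX → F_EXX = 100 ksi.
Throat t_e = 0.707 × 0.75 = 0.5302 in.
φr_n = 0.75 × 0.6 × 100 × 0.5302 = 23.86 kips/in.
L_req = P_u / φr_n = 312 / 23.86 = 13.08 in total.
Round up → use L = 13.5 in.

L = 13.5 in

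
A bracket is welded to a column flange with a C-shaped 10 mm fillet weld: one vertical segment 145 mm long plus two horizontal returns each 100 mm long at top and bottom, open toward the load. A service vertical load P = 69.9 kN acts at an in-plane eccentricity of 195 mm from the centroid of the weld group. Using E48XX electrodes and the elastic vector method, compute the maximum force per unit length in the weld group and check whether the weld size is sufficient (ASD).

f_max ≈ 975 N/mm; adequate

E48XX → F_EXX = 480 MPa.
Total weld length L_w = 345 mm. Treat welds as unit-width lines.
Centroid: x̄ = 2×100×50 / 345 = 28.99 mm from the vertical weld.
Polar moment about centroid: J = I_x + I_y = [145³/12 + 2×100×72.5²] + [145×28.99² + 2(100³/12 + 100×21.01²)] = 1682000 mm³.
Direct shear f_v = P/L_w = 69.9×10³ / 345 = 202.6 N/mm (vertical).
Torsion M = P·e = 69.9×10³ × 195 = 13630000 N·mm.
Critical point at (x, y) = (71.01, 72.5) from centroid. f_tx = M·y/J = 587.5 N/mm; f_ty = M·x/J = 575.4 N/mm.
Resultant f_max = √[f_tx² + (f_v + f_ty)²] = √[587.5² + (202.6 + 575.4)²] = 974.9 N/mm.
Capacity per unit length: r_n/Ω = (1/2.0) × 0.6 × 480 × (0.707 × 10) = 1018 N/mm.
974.9 ≤ 1018 → adequate.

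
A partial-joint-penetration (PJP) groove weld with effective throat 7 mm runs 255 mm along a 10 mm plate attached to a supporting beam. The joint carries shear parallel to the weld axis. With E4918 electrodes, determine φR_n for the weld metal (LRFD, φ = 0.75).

E49XX → F_EXX = 490 MPa.
Effective throat (given) t_e = 7 mm.
A_we = 7 × 255 = 1785 mm².
F_nw = 0.6 F_EXX = 294 MPa.
φR_n = 0.75 × 294 × 1785 × 10⁻³ = 393.6 kN.

φR_n ≈ 394 kN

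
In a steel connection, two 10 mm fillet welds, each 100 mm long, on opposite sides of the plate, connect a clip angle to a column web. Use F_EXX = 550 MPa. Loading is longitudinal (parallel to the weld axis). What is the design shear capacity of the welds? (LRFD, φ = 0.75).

Effective throat t_e = 0.707 × 10 = 7.07 mm.
Total length L = 200 mm; A_we = 7.07 × 200 = 1414 mm².
F_nw = 0.6 F_EXX = 0.6 × 550 = 330 MPa.
φR_n = 0.75 × 330 × 1414 × 10⁻³ = 350 kN.

φR_n ≈ 350 kN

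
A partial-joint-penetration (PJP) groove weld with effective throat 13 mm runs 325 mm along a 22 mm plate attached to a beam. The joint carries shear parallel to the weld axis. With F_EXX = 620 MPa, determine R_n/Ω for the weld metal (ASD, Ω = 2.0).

R_n/Ω ≈ 786 kN

Effective throat (given) t_e = 13 mm.
A_we = 13 × 325 = 4225 mm².
F_nw = 0.6 F_EXX = 372 MPa.
R_n/Ω = (372 × 4225) / 2.0 × 10⁻³ = 785.9 kN.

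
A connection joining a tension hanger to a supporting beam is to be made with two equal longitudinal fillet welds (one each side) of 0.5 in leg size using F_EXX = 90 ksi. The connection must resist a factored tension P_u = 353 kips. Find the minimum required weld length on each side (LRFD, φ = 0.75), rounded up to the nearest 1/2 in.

L = 12.5 in on each side

Throat t_e = 0.707 × 0.5 = 0.3535 in.
φr_n = 0.75 × 0.6 × 90 × 0.3535 = 14.32 kips/in.
L_req = P_u / φr_n = 353 / 14.32 = 24.66 in total.
Per side: 24.66 / 2 = 12.33 in.
Round up → use L = 12.5 in on each side.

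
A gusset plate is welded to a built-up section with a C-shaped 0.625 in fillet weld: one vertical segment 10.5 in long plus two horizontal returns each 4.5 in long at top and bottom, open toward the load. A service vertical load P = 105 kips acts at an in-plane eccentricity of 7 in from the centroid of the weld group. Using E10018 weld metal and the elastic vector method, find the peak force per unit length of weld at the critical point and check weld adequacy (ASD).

f_max ≈ 15.7 kip/in; NOT adequate

E100XX → F_EXX = 100 ksi.
Total weld length L_w = 19.5 in. Treat welds as unit-width lines.
Centroid: x̄ = 2×4.5×2.25 / 19.5 = 1.038 in from the vertical weld.
Polar moment about centroid: J = I_x + I_y = [10.5³/12 + 2×4.5×5.25²] + [10.5×1.038² + 2(4.5³/12 + 4.5×1.212²)] = 384.3 in³.
Direct shear f_v = P/L_w = 105 / 19.5 = 5.385 kip/in (vertical).
Torsion M = P·e = 105 × 7 = 735 kip·in.
Critical point at (x, y) = (3.462, 5.25) from centroid. f_tx = M·y/J = 10.04 kip/in; f_ty = M·x/J = 6.621 kip/in.
Resultant f_max = √[f_tx² + (f_v + f_ty)²] = √[10.04² + (5.385 + 6.621)²] = 15.65 kip/in.
Capacity per unit length: r_n/Ω = (1/2.0) × 0.6 × 100 × (0.707 × 0.625) = 13.26 kip/in.
15.65 > 13.26 → NOT adequate.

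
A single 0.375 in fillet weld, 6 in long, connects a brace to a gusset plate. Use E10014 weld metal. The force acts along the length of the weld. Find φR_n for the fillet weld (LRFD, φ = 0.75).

E100XX → F_EXX = 100 ksi.
Effective throat t_e = 0.707 × 0.375 = 0.2651 in.
Total length L = 6 in; A_we = 0.2651 × 6 = 1.591 in².
F_nw = 0.6 F_EXX = 0.6 × 100 = 60 ksi.
φR_n = 0.75 × 60 × 1.591 = 71.58 kip.

φR_n ≈ 71.6 kip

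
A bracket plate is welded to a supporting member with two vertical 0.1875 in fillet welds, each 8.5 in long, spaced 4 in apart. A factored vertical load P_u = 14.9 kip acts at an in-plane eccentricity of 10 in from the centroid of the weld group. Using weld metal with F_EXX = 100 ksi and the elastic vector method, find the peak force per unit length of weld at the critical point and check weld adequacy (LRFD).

f_max ≈ 4.55 kip/in; adequate

Total weld length L_w = 17 in. Treat welds as unit-width lines.
Polar moment about centroid: J = 2[d³/12 + d(b/2)²] = 2[8.5³/12 + 8.5×2²] = 170.4 in³.
Direct shear f_v = P/L_w = 14.9 / 17 = 0.8765 kip/in (vertical).
Torsion M = P·e = 14.9 × 10 = 149 kip·in.
Critical point at (x, y) = (2, 4.25) from centroid. f_tx = M·y/J = 3.717 kip/in; f_ty = M·x/J = 1.749 kip/in.
Resultant f_max = √[f_tx² + (f_v + f_ty)²] = √[3.717² + (0.8765 + 1.749)²] = 4.551 kip/in.
Capacity per unit length: φr_n = 0.75 × 0.6 × 100 × (0.707 × 0.1875) = 5.965 kip/in.
4.551 ≤ 5.965 → adequate.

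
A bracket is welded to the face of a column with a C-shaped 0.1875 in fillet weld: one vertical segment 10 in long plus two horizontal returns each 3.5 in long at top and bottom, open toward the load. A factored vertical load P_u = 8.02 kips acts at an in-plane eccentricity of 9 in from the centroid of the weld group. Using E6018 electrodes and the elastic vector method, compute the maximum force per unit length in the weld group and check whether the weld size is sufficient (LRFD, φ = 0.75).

E60XX → F_EXX = 60 ksi.
Total weld length L_w = 17 in. Treat welds as unit-width lines.
Centroid: x̄ = 2×3.5×1.75 / 17 = 0.7206 in from the vertical weld.
Polar moment about centroid: J = I_x + I_y = [10³/12 + 2×3.5×5²] + [10×0.7206² + 2(3.5³/12 + 3.5×1.029²)] = 278.1 in³.
Direct shear f_v = P/L_w = 8.02 / 17 = 0.4718 kip/in (vertical).
Torsion M = P·e = 8.02 × 9 = 72.18 kip·in.
Critical point at (x, y) = (2.779, 5) from centroid. f_tx = M·y/J = 1.298 kip/in; f_ty = M·x/J = 0.7214 kip/in.
Resultant f_max = √[f_tx² + (f_v + f_ty)²] = √[1.298² + (0.4718 + 0.7214)²] = 1.763 kip/in.
Capacity per unit length: φr_n = 0.75 × 0.6 × 60 × (0.707 × 0.1875) = 3.579 kip/in.
1.763 ≤ 3.579 → adequate.

f_max ≈ 1.76 kip/in; adequate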